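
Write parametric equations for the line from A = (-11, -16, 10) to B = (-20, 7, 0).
Direction vector d = B - A = (-9, 23, -10)
x = -11 - 9t, y = -16 + 23t, z = 10 - 10t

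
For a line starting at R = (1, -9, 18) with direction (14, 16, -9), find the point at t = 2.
P(2) = (1 + 14(2), -9 + 16(2), 18 + (-9)(2)) = (29, 23, 0)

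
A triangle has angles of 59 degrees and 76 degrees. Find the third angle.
Sum of angles in a triangle = 180 degrees
Third angle = 180 - 59 - 76
Third angle = 45 degrees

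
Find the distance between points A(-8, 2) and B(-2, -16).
Using the distance formula: d = sqrt((x₂-x₁)² + (y₂-y₁)²)
dx = (-2) - (-8) = 6
dy = (-16) - 2 = -18
d = sqrt(6² + (-18)²) = sqrt(36 + 324) = sqrt(360) = 18.97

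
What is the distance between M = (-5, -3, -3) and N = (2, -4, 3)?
d = √[(7)² + (-1)² + (6)²] = √86 = 9.274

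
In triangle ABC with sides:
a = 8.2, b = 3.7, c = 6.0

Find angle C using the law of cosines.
cos(C) = (a² + b² - c²)/(2ab)
cos(C) = (8.2² + 3.7² - 6.0²)/(2·8.2·3.7) = 44.93/60.68 = 0.740442
C = arccos(0.740442) = 42.23°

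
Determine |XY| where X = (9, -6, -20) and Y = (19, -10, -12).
d = √[(10)² + (-4)² + (8)²] = √180 = 13.42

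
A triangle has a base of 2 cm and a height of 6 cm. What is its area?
Area = (1/2) * base * height
Area = (1/2) * 2 * 6
Area = 6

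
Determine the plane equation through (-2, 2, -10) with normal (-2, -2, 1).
d = n·P = (-2)(-2) + (-2)(2) + (1)(-10) = -10
Plane: -2x - 2y + z = -10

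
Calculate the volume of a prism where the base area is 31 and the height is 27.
Volume = base area * height
Volume = 31 * 27
Volume = 837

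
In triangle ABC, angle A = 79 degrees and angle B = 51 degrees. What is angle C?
Sum of angles in a triangle = 180 degrees
Third angle = 180 - 79 - 51
Third angle = 50 degrees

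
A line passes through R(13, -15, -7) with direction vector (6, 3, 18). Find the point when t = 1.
P(1) = (13 + 6(1), -15 + 3(1), -7 + 18(1)) = (19, -12, 11)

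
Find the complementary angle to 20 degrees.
Complementary angles sum to 90 degrees.
Other angle = 90 - 20
Other angle = 70 degrees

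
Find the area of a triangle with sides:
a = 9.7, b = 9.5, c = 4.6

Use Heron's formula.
s = (a+b+c)/2 = (9.7+9.5+4.6)/2 = 11.9
A = √(s(s-a)(s-b)(s-c)) = √(11.9·2.2·2.4·7.3)
A = √458.674 = 21.42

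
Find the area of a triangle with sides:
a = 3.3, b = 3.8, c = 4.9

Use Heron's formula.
s = (a+b+c)/2 = (3.3+3.8+4.9)/2 = 6
A = √(s(s-a)(s-b)(s-c)) = √(6·2.7·2.2·1.1)
A = √39.204 = 6.261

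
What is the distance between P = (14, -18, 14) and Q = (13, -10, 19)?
d = √[(-1)² + (8)² + (5)²] = √90 = 9.487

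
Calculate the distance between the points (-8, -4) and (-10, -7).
Using the distance formula: d = sqrt((x₂-x₁)² + (y₂-y₁)²)
dx = (-10) - (-8) = -2
dy = (-7) - (-4) = -3
d = sqrt((-2)² + (-3)²) = sqrt(4 + 9) = sqrt(13) = 3.61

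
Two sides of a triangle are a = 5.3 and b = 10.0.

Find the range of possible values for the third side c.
By the triangle inequality: |a - b| < c < a + b
|5.3 - 10.0| < c < 5.3 + 10.0
4.7 < c < 15.3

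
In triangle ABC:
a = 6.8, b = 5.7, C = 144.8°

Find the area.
Using A = ½ab·sin(C):
A = ½·6.8·5.7·sin(144.8°) = ½·38.76·0.576432 = 11.17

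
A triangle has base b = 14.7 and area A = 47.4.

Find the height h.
A = ½bh  →  h = 2A/b
h = 2·47.4/14.7 = 6.449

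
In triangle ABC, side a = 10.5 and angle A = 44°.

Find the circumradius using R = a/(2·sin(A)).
R = a/(2·sin(A)) = 10.5/(2·sin(44°))
R = 10.5/(2·0.694658) = 10.5/1.389317 = 7.558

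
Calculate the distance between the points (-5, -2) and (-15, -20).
Using the distance formula: d = sqrt((x₂-x₁)² + (y₂-y₁)²)
dx = (-15) - (-5) = -10
dy = (-20) - (-2) = -18
d = sqrt((-10)² + (-18)²) = sqrt(100 + 324) = sqrt(424) = 20.59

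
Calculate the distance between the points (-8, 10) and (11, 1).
Using the distance formula: d = sqrt((x₂-x₁)² + (y₂-y₁)²)
dx = 11 - (-8) = 19
dy = 1 - 10 = -9
d = sqrt(19² + (-9)²) = sqrt(361 + 81) = sqrt(442) = 21.02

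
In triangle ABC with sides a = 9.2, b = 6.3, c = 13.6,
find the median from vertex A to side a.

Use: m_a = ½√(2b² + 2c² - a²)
m_a = ½√(2·6.3² + 2·13.6² - 9.2²)
m_a = ½√(79.38 + 369.92 - 84.64) = ½√364.66 = 9.548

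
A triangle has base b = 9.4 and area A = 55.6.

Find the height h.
A = ½bh  →  h = 2A/b
h = 2·55.6/9.4 = 11.83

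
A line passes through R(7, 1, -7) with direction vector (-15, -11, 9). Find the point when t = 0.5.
P(0.5) = (7 + (-15)(0.5), 1 + (-11)(0.5), -7 + 9(0.5)) = (-0.5, -4.5, -2.5)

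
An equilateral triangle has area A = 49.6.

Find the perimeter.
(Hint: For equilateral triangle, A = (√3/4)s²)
A = (√3/4)s²  →  s² = 4A/√3 = 4·49.6/√3 = 114.546
s = 10.7026
Perimeter = 3s = 32.11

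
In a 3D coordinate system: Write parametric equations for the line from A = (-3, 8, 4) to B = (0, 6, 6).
Direction vector d = B - A = (3, -2, 2)
x = -3 + 3t, y = 8 - 2t, z = 4 + 2t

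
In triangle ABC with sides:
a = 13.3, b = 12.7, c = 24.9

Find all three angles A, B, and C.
By the law of cosines:
cos(A) = (b² + c² - a²)/(2bc) = 0.955649  →  A = 17.13°
cos(B) = (a² + c² - b²)/(2ac) = 0.959643  →  B = 16.33°
cos(C) = (a² + b² - c²)/(2ab) = -0.834261  →  C = 146.5°
Check: A + B + C = 180.0° ✓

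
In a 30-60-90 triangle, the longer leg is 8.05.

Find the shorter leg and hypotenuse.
In a 30-60-90 triangle, sides are in ratio 1 : √3 : 2.
Long leg = short leg·√3  →  short leg = 8.05/√3 = 4.648
Hypotenuse = 2·(short leg) = 2·8.05/√3 = 9.295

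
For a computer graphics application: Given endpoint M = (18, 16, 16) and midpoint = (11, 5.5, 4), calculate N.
N = (2×11 - 18, 2×5.5 - 16, 2×4 - 16) = (4, -5, -8)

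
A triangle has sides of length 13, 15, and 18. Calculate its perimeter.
Perimeter = sum of all sides
Perimeter = 13 + 15 + 18
Perimeter = 46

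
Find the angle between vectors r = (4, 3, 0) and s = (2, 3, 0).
r·s = 17, |r|² = 25, |s|² = 13
cos θ = 17/√325 ≈ 0.943
θ ≈ 19.44°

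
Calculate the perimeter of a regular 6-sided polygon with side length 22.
Perimeter = number of sides * side length
Perimeter = 6 * 22
Perimeter = 132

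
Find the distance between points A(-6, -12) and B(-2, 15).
Using the distance formula: d = sqrt((x₂-x₁)² + (y₂-y₁)²)
dx = (-2) - (-6) = 4
dy = 15 - (-12) = 27
d = sqrt(4² + 27²) = sqrt(16 + 729) = sqrt(745) = 27.29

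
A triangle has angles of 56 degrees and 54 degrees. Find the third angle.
Sum of angles in a triangle = 180 degrees
Third angle = 180 - 56 - 54
Third angle = 70 degrees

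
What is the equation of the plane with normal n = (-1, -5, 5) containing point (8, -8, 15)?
d = n·P = (-1)(8) + (-5)(-8) + (5)(15) = 107
Plane: -x - 5y + 5z = 107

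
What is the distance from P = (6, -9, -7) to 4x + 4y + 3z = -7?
d = |4(6) + 4(-9) + 3(-7) - (-7)| / √(4² + 4² + 3²) = 26/√41 = 4.061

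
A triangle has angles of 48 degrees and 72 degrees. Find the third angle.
Sum of angles in a triangle = 180 degrees
Third angle = 180 - 48 - 72
Third angle = 60 degrees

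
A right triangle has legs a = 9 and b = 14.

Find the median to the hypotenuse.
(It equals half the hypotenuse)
Hypotenuse c = √(9² + 14²) = √277 = 16.6433
Median to hypotenuse = c/2 = 8.322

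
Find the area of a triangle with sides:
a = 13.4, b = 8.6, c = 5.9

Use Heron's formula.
s = (a+b+c)/2 = (13.4+8.6+5.9)/2 = 13.95
A = √(s(s-a)(s-b)(s-c)) = √(13.95·0.55·5.35·8.05)
A = √330.435 = 18.18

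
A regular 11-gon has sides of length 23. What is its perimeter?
Perimeter = number of sides * side length
Perimeter = 11 * 23
Perimeter = 253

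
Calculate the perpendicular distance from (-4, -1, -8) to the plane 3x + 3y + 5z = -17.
d = |3(-4) + 3(-1) + 5(-8) - (-17)| / √(3² + 3² + 5²) = 38/√43 = 5.795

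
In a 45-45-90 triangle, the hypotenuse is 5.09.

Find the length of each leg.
In a 45-45-90 triangle, hypotenuse = leg·√2  →  leg = hypotenuse/√2
leg = 5.09/√2 = 3.599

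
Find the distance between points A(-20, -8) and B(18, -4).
Using the distance formula: d = sqrt((x₂-x₁)² + (y₂-y₁)²)
dx = 18 - (-20) = 38
dy = (-4) - (-8) = 4
d = sqrt(38² + 4²) = sqrt(1444 + 16) = sqrt(1460) = 38.21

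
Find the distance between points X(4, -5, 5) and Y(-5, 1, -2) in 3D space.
d = √[(-9)² + (6)² + (-7)²] = √166 = 12.88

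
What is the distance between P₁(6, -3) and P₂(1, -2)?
Using the distance formula: d = sqrt((x₂-x₁)² + (y₂-y₁)²)
dx = 1 - 6 = -5
dy = (-2) - (-3) = 1
d = sqrt((-5)² + 1²) = sqrt(25 + 1) = sqrt(26) = 5.10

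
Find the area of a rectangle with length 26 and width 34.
Area = length * width
Area = 26 * 34
Area = 884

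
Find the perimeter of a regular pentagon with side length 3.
Perimeter = number of sides * side length
Perimeter = 5 * 3
Perimeter = 15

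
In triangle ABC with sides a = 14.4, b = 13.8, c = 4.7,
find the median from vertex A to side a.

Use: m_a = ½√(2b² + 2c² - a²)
m_a = ½√(2·13.8² + 2·4.7² - 14.4²)
m_a = ½√(380.88 + 44.18 - 207.36) = ½√217.7 = 7.377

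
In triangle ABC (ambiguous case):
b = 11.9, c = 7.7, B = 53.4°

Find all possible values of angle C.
sin(C)/c = sin(B)/b  →  sin(C) = c·sin(B)/b = 7.7·sin(53.4°)/11.9 = 0.519470
C₁ = arcsin(0.519470) = 31.3°,  C₂ = 180° - C₁ = 148.7°
Check C₂: A = 180° - 53.4° - 148.7° = -22.1° ≤ 0, rejected
C = 31.3° (one solution)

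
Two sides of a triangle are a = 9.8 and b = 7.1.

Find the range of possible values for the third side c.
By the triangle inequality: |a - b| < c < a + b
|9.8 - 7.1| < c < 9.8 + 7.1
2.7 < c < 16.9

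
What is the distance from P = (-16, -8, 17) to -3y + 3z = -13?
d = |0(-16) + (-3)(-8) + 3(17) - (-13)| / √(0² + (-3)² + 3²) = 88/√18 = 20.74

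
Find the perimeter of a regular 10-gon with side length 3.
Perimeter = number of sides * side length
Perimeter = 10 * 3
Perimeter = 30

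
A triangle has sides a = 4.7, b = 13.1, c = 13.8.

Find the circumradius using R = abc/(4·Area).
s = (a+b+c)/2 = 15.8
Area = √(s(s-a)(s-b)(s-c)) = √(15.8·11.1·2.7·2) = 30.7742
R = abc/(4·Area) = (4.7·13.1·13.8)/(4·30.7742) = 849.666/123.0968 = 6.902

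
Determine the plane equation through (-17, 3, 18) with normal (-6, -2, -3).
d = n·P = (-6)(-17) + (-2)(3) + (-3)(18) = 42
Plane: -6x - 2y - 3z = 42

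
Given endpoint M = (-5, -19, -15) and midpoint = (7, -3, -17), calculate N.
N = (2×7 - (-5), 2×(-3) - (-19), 2×(-17) - (-15)) = (19, 13, -19)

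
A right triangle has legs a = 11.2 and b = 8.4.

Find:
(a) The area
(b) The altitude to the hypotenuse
(a) Area = ½ab = ½·11.2·8.4 = 47.04
(b) Hypotenuse c = √(11.2² + 8.4²) = √196 = 14
    Area = ½·c·h_c  →  h_c = 2·Area/c = 2·47.04/14 = 6.72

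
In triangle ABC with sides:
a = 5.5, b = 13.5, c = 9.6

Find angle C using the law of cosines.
cos(C) = (a² + b² - c²)/(2ab)
cos(C) = (5.5² + 13.5² - 9.6²)/(2·5.5·13.5) = 120.34/148.5 = 0.810370
C = arccos(0.810370) = 35.87°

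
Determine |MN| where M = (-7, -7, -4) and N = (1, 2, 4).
d = √[(8)² + (9)² + (8)²] = √209 = 14.46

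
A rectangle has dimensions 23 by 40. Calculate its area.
Area = length * width
Area = 23 * 40
Area = 920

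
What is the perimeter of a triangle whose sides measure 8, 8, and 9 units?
Perimeter = sum of all sides
Perimeter = 8 + 8 + 9
Perimeter = 25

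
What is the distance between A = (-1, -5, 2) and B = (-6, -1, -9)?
d = √[(-5)² + (4)² + (-11)²] = √162 = 12.73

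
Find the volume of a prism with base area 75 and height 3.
Volume = base area * height
Volume = 75 * 3
Volume = 225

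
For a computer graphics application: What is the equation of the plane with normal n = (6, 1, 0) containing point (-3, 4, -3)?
d = n·P = (6)(-3) + (1)(4) + (0)(-3) = -14
Plane: 6x + y = -14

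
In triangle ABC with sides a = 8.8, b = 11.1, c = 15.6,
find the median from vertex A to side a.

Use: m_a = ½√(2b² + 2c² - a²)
m_a = ½√(2·11.1² + 2·15.6² - 8.8²)
m_a = ½√(246.42 + 486.72 - 77.44) = ½√655.7 = 12.8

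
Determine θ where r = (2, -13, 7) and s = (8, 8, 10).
r·s = -18, |r|² = 222, |s|² = 228
cos θ = -18/√50616 ≈ -0.08001
θ ≈ 94.59°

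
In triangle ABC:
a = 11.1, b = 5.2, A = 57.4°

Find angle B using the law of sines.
sin(B)/b = sin(A)/a
sin(B) = b·sin(A)/a = 5.2·sin(57.4°)/11.1 = 0.394662
B = arcsin(0.394662) = 23.24°  (b ≤ a, so B ≤ A and the acute solution is unique)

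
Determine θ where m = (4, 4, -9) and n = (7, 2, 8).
m·n = -36, |m|² = 113, |n|² = 117
cos θ = -36/√13221 ≈ -0.3131
θ ≈ 108.2°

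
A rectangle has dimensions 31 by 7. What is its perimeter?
Perimeter = 2 * (length + width)
Perimeter = 2 * (31 + 7)
Perimeter = 2 * 38
Perimeter = 76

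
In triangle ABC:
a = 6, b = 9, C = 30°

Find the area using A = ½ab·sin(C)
A = ½·6·9·sin(30°) = ½·54·0.500000 = 13.5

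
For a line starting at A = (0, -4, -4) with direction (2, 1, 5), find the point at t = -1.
P(-1) = (0 + 2(-1), -4 + 1(-1), -4 + 5(-1)) = (-2, -5, -9)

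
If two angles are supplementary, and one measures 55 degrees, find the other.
Supplementary angles sum to 180 degrees.
Other angle = 180 - 55
Other angle = 125 degrees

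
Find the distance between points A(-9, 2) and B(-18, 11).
Using the distance formula: d = sqrt((x₂-x₁)² + (y₂-y₁)²)
dx = (-18) - (-9) = -9
dy = 11 - 2 = 9
d = sqrt((-9)² + 9²) = sqrt(81 + 81) = sqrt(162) = 12.73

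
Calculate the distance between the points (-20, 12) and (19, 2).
Using the distance formula: d = sqrt((x₂-x₁)² + (y₂-y₁)²)
dx = 19 - (-20) = 39
dy = 2 - 12 = -10
d = sqrt(39² + (-10)²) = sqrt(1521 + 100) = sqrt(1621) = 40.26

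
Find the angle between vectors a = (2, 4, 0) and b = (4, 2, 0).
a·b = 16, |a|² = 20, |b|² = 20
cos θ = 16/√400 ≈ 0.8
θ ≈ 36.87°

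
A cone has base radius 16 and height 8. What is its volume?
Volume = (1/3) * pi * r² * h
Volume = (1/3) * pi * 16² * 8
Volume = (1/3) * pi * 256 * 8
Volume = (1/3) * pi * 2048
Volume = 2144.66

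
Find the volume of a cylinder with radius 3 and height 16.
Volume = pi * r² * h
Volume = pi * 3² * 16
Volume = pi * 9 * 16
Volume = pi * 144
Volume = 452.39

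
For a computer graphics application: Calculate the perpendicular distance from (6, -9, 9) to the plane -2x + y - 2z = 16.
d = |(-2)(6) + 1(-9) + (-2)(9) - (16)| / √((-2)² + 1² + (-2)²) = 55/√9 = 18.33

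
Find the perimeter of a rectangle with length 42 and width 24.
Perimeter = 2 * (length + width)
Perimeter = 2 * (42 + 24)
Perimeter = 2 * 66
Perimeter = 132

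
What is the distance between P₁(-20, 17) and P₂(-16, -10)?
Using the distance formula: d = sqrt((x₂-x₁)² + (y₂-y₁)²)
dx = (-16) - (-20) = 4
dy = (-10) - 17 = -27
d = sqrt(4² + (-27)²) = sqrt(16 + 729) = sqrt(745) = 27.29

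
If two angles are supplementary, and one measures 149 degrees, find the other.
Supplementary angles sum to 180 degrees.
Other angle = 180 - 149
Other angle = 31 degrees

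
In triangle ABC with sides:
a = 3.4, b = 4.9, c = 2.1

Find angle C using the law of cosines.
cos(C) = (a² + b² - c²)/(2ab)
cos(C) = (3.4² + 4.9² - 2.1²)/(2·3.4·4.9) = 31.16/33.32 = 0.935174
C = arccos(0.935174) = 20.74°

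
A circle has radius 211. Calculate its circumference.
Circumference = 2 * pi * r
Circumference = 2 * pi * 211
Circumference = 1325.75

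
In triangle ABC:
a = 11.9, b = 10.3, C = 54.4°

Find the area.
Using A = ½ab·sin(C):
A = ½·11.9·10.3·sin(54.4°) = ½·122.57·0.813101 = 49.83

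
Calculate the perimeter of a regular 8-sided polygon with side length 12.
Perimeter = number of sides * side length
Perimeter = 8 * 12
Perimeter = 96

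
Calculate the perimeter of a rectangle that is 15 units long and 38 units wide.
Perimeter = 2 * (length + width)
Perimeter = 2 * (15 + 38)
Perimeter = 2 * 53
Perimeter = 106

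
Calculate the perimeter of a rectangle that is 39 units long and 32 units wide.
Perimeter = 2 * (length + width)
Perimeter = 2 * (39 + 32)
Perimeter = 2 * 71
Perimeter = 142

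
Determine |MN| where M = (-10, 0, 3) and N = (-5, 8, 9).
d = √[(5)² + (8)² + (6)²] = √125 = 11.18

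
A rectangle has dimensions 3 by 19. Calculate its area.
Area = length * width
Area = 3 * 19
Area = 57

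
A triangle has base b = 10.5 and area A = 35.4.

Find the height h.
A = ½bh  →  h = 2A/b
h = 2·35.4/10.5 = 6.743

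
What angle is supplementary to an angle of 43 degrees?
Supplementary angles sum to 180 degrees.
Other angle = 180 - 43
Other angle = 137 degrees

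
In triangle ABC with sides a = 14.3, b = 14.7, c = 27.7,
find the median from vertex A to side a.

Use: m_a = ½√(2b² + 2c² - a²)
m_a = ½√(2·14.7² + 2·27.7² - 14.3²)
m_a = ½√(432.18 + 1534.58 - 204.49) = ½√1762.27 = 20.99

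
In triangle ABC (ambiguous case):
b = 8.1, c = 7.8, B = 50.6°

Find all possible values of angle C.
sin(C)/c = sin(B)/b  →  sin(C) = c·sin(B)/b = 7.8·sin(50.6°)/8.1 = 0.744114
C₁ = arcsin(0.744114) = 48.08°,  C₂ = 180° - C₁ = 131.92°
Check C₂: A = 180° - 50.6° - 131.92° = -2.52° ≤ 0, rejected
C = 48.08° (one solution)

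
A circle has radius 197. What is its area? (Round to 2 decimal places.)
Area = pi * r²
Area = pi * 197²
Area = pi * 38809
Area = 121922.07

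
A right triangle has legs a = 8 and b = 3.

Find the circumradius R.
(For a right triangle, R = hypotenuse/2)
Hypotenuse c = √(8² + 3²) = √73 = 8.544
R = c/2 = 4.272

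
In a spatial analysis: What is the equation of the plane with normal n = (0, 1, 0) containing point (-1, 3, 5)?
d = n·P = (0)(-1) + (1)(3) + (0)(5) = 3
Plane: y = 3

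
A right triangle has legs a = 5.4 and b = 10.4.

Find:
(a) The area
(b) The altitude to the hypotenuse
(a) Area = ½ab = ½·5.4·10.4 = 28.08
(b) Hypotenuse c = √(5.4² + 10.4²) = √137.32 = 11.7184
    Area = ½·c·h_c  →  h_c = 2·Area/c = 2·28.08/11.7184 = 4.792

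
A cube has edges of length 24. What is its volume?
Volume = s³
Volume = 24³
Volume = 13824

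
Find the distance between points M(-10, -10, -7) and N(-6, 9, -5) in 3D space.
d = √[(4)² + (19)² + (2)²] = √381 = 19.52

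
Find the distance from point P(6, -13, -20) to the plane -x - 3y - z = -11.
d = |(-1)(6) + (-3)(-13) + (-1)(-20) - (-11)| / √((-1)² + (-3)² + (-1)²) = 64/√11 = 19.3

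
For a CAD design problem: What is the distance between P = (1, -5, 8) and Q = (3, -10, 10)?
d = √[(2)² + (-5)² + (2)²] = √33 = 5.745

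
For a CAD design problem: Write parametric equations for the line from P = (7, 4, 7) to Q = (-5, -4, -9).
Direction vector d = Q - P = (-12, -8, -16)
x = 7 - 12t, y = 4 - 8t, z = 7 - 16t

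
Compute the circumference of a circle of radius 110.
Circumference = 2 * pi * r
Circumference = 2 * pi * 110
Circumference = 691.15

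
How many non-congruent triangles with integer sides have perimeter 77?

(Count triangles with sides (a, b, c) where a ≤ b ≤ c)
With a ≤ b ≤ c and a + b + c = 77, the triangle inequality a + b > c gives c < 77/2, so c ≤ 38.
Iterate a from 1 to ⌊p/3⌋ = 25; for each a, b ranges from a to ⌊(p−a)/2⌋ with c = p − a − b, keeping only c ≥ b.
Triples: (1, 38, 38), (2, 37, 38), (3, 36, 38), …
Count = 133 triangles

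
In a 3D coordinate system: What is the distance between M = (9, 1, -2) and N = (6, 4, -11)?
d = √[(-3)² + (3)² + (-9)²] = √99 = 9.95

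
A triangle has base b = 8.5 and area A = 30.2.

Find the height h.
A = ½bh  →  h = 2A/b
h = 2·30.2/8.5 = 7.106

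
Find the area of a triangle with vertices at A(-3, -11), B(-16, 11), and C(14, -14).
Using the coordinate formula: Area = (1/2)|x₁(y₂-y₃) + x₂(y₃-y₁) + x₃(y₁-y₂)|
Area = (1/2)|(-3)(11-(-14)) + (-16)((-14)-(-11)) + 14((-11)-11)|
Area = (1/2)|(-3)*25 + (-16)*(-3) + 14*(-22)|
Area = (1/2)|(-75) + 48 + (-308)|
Area = (1/2)*335 = 167.50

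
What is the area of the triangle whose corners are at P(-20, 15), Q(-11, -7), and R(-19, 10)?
Using the coordinate formula: Area = (1/2)|x₁(y₂-y₃) + x₂(y₃-y₁) + x₃(y₁-y₂)|
Area = (1/2)|(-20)((-7)-10) + (-11)(10-15) + (-19)(15-(-7))|
Area = (1/2)|(-20)*(-17) + (-11)*(-5) + (-19)*22|
Area = (1/2)|340 + 55 + (-418)|
Area = (1/2)*23 = 11.50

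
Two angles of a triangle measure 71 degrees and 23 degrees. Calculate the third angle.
Sum of angles in a triangle = 180 degrees
Third angle = 180 - 71 - 23
Third angle = 86 degrees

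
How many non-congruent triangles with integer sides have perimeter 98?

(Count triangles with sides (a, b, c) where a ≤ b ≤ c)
With a ≤ b ≤ c and a + b + c = 98, the triangle inequality a + b > c gives c < 98/2, so c ≤ 48.
Iterate a from 1 to ⌊p/3⌋ = 32; for each a, b ranges from a to ⌊(p−a)/2⌋ with c = p − a − b, keeping only c ≥ b.
Triples: (2, 48, 48), (3, 47, 48), (4, 46, 48), …
Count = 200 triangles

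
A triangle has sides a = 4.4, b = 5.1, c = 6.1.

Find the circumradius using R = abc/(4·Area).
s = (a+b+c)/2 = 7.8
Area = √(s(s-a)(s-b)(s-c)) = √(7.8·3.4·2.7·1.7) = 11.033
R = abc/(4·Area) = (4.4·5.1·6.1)/(4·11.033) = 136.884/44.132 = 3.102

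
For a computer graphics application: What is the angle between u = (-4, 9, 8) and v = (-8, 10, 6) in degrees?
u·v = 170, |u|² = 161, |v|² = 200
cos θ = 170/√32200 ≈ 0.9474
θ ≈ 18.67°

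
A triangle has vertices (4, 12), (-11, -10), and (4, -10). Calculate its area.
Using the coordinate formula: Area = (1/2)|x₁(y₂-y₃) + x₂(y₃-y₁) + x₃(y₁-y₂)|
Area = (1/2)|4((-10)-(-10)) + (-11)((-10)-12) + 4(12-(-10))|
Area = (1/2)|4*0 + (-11)*(-22) + 4*22|
Area = (1/2)|0 + 242 + 88|
Area = (1/2)*330 = 165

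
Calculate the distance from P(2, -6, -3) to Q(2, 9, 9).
d = √[(0)² + (15)² + (12)²] = √369 = 19.21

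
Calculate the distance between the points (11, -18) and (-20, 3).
Using the distance formula: d = sqrt((x₂-x₁)² + (y₂-y₁)²)
dx = (-20) - 11 = -31
dy = 3 - (-18) = 21
d = sqrt((-31)² + 21²) = sqrt(961 + 441) = sqrt(1402) = 37.44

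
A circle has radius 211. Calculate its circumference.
Circumference = 2 * pi * r
Circumference = 2 * pi * 211
Circumference = 1325.75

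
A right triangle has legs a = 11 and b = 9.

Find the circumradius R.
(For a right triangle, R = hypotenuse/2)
Hypotenuse c = √(11² + 9²) = √202 = 14.2127
R = c/2 = 7.106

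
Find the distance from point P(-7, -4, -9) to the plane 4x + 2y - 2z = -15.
d = |4(-7) + 2(-4) + (-2)(-9) - (-15)| / √(4² + 2² + (-2)²) = 3/√24 = 0.6124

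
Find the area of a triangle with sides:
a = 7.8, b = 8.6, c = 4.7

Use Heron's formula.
s = (a+b+c)/2 = (7.8+8.6+4.7)/2 = 10.55
A = √(s(s-a)(s-b)(s-c)) = √(10.55·2.75·1.95·5.85)
A = √330.96 = 18.19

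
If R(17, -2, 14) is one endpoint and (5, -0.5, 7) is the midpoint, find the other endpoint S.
S = (2×5 - 17, 2×(-0.5) - (-2), 2×7 - 14) = (-7, 1, 0)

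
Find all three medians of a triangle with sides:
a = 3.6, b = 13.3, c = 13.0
Using m_x = ½√(2y² + 2z² - x²):
m_a = ½√(2·13.3² + 2·13.0² - 3.6²) = ½√678.82 = 13.03
m_b = ½√(2·3.6² + 2·13.0² - 13.3²) = ½√187.03 = 6.838
m_c = ½√(2·3.6² + 2·13.3² - 13.0²) = ½√210.7 = 7.258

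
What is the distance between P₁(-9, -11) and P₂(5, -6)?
Using the distance formula: d = sqrt((x₂-x₁)² + (y₂-y₁)²)
dx = 5 - (-9) = 14
dy = (-6) - (-11) = 5
d = sqrt(14² + 5²) = sqrt(196 + 25) = sqrt(221) = 14.87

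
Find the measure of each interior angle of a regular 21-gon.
Interior angle of a regular n-gon = (n-2)*180/n
Interior angle = (21-2)*180/21
Interior angle = 19*180/21
Interior angle = 3420/21
Interior angle = 162.86 degrees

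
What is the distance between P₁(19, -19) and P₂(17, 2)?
Using the distance formula: d = sqrt((x₂-x₁)² + (y₂-y₁)²)
dx = 17 - 19 = -2
dy = 2 - (-19) = 21
d = sqrt((-2)² + 21²) = sqrt(4 + 441) = sqrt(445) = 21.10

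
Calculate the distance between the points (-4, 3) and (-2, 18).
Using the distance formula: d = sqrt((x₂-x₁)² + (y₂-y₁)²)
dx = (-2) - (-4) = 2
dy = 18 - 3 = 15
d = sqrt(2² + 15²) = sqrt(4 + 225) = sqrt(229) = 15.13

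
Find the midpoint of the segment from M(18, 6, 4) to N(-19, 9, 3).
Midpoint = ((18-19)/2, (6+9)/2, (4+3)/2) = (-0.5, 7.5, 3.5)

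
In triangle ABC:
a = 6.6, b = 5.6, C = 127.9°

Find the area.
Using A = ½ab·sin(C):
A = ½·6.6·5.6·sin(127.9°) = ½·36.96·0.789084 = 14.58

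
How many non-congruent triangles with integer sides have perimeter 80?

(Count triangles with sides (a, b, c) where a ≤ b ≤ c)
With a ≤ b ≤ c and a + b + c = 80, the triangle inequality a + b > c gives c < 80/2, so c ≤ 39.
Iterate a from 1 to ⌊p/3⌋ = 26; for each a, b ranges from a to ⌊(p−a)/2⌋ with c = p − a − b, keeping only c ≥ b.
Triples: (2, 39, 39), (3, 38, 39), (4, 37, 39), …
Count = 133 triangles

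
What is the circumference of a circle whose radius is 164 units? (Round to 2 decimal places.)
Circumference = 2 * pi * r
Circumference = 2 * pi * 164
Circumference = 1030.44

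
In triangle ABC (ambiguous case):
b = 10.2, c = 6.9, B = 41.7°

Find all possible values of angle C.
sin(C)/c = sin(B)/b  →  sin(C) = c·sin(B)/b = 6.9·sin(41.7°)/10.2 = 0.450009
C₁ = arcsin(0.450009) = 26.74°,  C₂ = 180° - C₁ = 153.26°
Check C₂: A = 180° - 41.7° - 153.26° = -14.96° ≤ 0, rejected
C = 26.74° (one solution)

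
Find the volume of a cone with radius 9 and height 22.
Volume = (1/3) * pi * r² * h
Volume = (1/3) * pi * 9² * 22
Volume = (1/3) * pi * 81 * 22
Volume = (1/3) * pi * 1782
Volume = 1866.11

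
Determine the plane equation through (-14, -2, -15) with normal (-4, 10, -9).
d = n·P = (-4)(-14) + (10)(-2) + (-9)(-15) = 171
Plane: -4x + 10y - 9z = 171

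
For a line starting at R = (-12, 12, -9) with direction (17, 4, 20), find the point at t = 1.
P(1) = (-12 + 17(1), 12 + 4(1), -9 + 20(1)) = (5, 16, 11)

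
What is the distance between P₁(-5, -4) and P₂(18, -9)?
Using the distance formula: d = sqrt((x₂-x₁)² + (y₂-y₁)²)
dx = 18 - (-5) = 23
dy = (-9) - (-4) = -5
d = sqrt(23² + (-5)²) = sqrt(529 + 25) = sqrt(554) = 23.54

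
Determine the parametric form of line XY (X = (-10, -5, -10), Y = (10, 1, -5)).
Direction vector d = Y - X = (20, 6, 5)
x = -10 + 20t, y = -5 + 6t, z = -10 + 5t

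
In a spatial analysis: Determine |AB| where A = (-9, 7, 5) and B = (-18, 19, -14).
d = √[(-9)² + (12)² + (-19)²] = √586 = 24.21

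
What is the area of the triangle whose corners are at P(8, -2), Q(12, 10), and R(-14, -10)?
Using the coordinate formula: Area = (1/2)|x₁(y₂-y₃) + x₂(y₃-y₁) + x₃(y₁-y₂)|
Area = (1/2)|8(10-(-10)) + 12((-10)-(-2)) + (-14)((-2)-10)|
Area = (1/2)|8*20 + 12*(-8) + (-14)*(-12)|
Area = (1/2)|160 + (-96) + 168|
Area = (1/2)*232 = 116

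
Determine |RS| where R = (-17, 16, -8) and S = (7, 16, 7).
d = √[(24)² + (0)² + (15)²] = √801 = 28.3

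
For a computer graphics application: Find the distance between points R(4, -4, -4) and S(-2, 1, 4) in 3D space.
d = √[(-6)² + (5)² + (8)²] = √125 = 11.18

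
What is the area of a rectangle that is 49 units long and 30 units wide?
Area = length * width
Area = 49 * 30
Area = 1470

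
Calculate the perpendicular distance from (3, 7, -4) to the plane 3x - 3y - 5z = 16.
d = |3(3) + (-3)(7) + (-5)(-4) - (16)| / √(3² + (-3)² + (-5)²) = 8/√43 = 1.22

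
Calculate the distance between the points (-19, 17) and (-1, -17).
Using the distance formula: d = sqrt((x₂-x₁)² + (y₂-y₁)²)
dx = (-1) - (-19) = 18
dy = (-17) - 17 = -34
d = sqrt(18² + (-34)²) = sqrt(324 + 1156) = sqrt(1480) = 38.47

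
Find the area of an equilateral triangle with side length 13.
Area = (sqrt(3)/4) * s²
Area = (sqrt(3)/4) * 13²
Area = (sqrt(3)/4) * 169
Area = 73.18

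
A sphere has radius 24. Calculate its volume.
Volume = (4/3) * pi * r³
Volume = (4/3) * pi * 24³
Volume = (4/3) * pi * 13824
Volume = 57905.84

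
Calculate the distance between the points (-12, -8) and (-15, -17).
Using the distance formula: d = sqrt((x₂-x₁)² + (y₂-y₁)²)
dx = (-15) - (-12) = -3
dy = (-17) - (-8) = -9
d = sqrt((-3)² + (-9)²) = sqrt(9 + 81) = sqrt(90) = 9.49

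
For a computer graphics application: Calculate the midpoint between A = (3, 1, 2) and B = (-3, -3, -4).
Midpoint = ((3-3)/2, (1-3)/2, (2-4)/2) = (0, -1, -1)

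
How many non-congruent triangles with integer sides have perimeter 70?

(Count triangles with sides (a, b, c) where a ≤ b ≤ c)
With a ≤ b ≤ c and a + b + c = 70, the triangle inequality a + b > c gives c < 70/2, so c ≤ 34.
Iterate a from 1 to ⌊p/3⌋ = 23; for each a, b ranges from a to ⌊(p−a)/2⌋ with c = p − a − b, keeping only c ≥ b.
Triples: (2, 34, 34), (3, 33, 34), (4, 32, 34), …
Count = 102 triangles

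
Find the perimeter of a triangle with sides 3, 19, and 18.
Perimeter = sum of all sides
Perimeter = 3 + 19 + 18
Perimeter = 40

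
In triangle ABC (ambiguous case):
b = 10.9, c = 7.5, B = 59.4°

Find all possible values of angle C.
sin(C)/c = sin(B)/b  →  sin(C) = c·sin(B)/b = 7.5·sin(59.4°)/10.9 = 0.592254
C₁ = arcsin(0.592254) = 36.32°,  C₂ = 180° - C₁ = 143.68°
Check C₂: A = 180° - 59.4° - 143.68° = -23.08° ≤ 0, rejected
C = 36.32° (one solution)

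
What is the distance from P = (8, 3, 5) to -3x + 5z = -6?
d = |(-3)(8) + 0(3) + 5(5) - (-6)| / √((-3)² + 0² + 5²) = 7/√34 = 1.2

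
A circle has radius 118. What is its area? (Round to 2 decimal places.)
Area = pi * r²
Area = pi * 118²
Area = pi * 13924
Area = 43743.54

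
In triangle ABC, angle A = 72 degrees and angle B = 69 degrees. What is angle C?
Sum of angles in a triangle = 180 degrees
Third angle = 180 - 72 - 69
Third angle = 39 degrees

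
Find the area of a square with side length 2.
Area = s²
Area = 2²
Area = 4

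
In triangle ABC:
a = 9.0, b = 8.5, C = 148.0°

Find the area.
Using A = ½ab·sin(C):
A = ½·9.0·8.5·sin(148.0°) = ½·76.5·0.529919 = 20.27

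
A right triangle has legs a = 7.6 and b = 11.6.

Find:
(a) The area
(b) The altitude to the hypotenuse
(a) Area = ½ab = ½·7.6·11.6 = 44.08
(b) Hypotenuse c = √(7.6² + 11.6²) = √192.32 = 13.8679
    Area = ½·c·h_c  →  h_c = 2·Area/c = 2·44.08/13.8679 = 6.357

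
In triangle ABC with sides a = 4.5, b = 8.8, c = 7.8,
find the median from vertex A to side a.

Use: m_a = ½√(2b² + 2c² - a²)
m_a = ½√(2·8.8² + 2·7.8² - 4.5²)
m_a = ½√(154.88 + 121.68 - 20.25) = ½√256.31 = 8.005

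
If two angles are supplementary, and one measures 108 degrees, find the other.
Supplementary angles sum to 180 degrees.
Other angle = 180 - 108
Other angle = 72 degrees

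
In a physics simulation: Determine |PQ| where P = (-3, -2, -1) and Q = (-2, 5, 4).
d = √[(1)² + (7)² + (5)²] = √75 = 8.66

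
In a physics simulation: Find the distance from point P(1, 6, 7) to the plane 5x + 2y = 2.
d = |5(1) + 2(6) + 0(7) - (2)| / √(5² + 2² + 0²) = 15/√29 = 2.785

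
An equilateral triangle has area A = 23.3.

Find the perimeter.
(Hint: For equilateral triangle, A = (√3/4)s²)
A = (√3/4)s²  →  s² = 4A/√3 = 4·23.3/√3 = 53.809
s = 7.33546
Perimeter = 3s = 22.01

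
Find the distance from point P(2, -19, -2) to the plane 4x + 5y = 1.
d = |4(2) + 5(-19) + 0(-2) - (1)| / √(4² + 5² + 0²) = 88/√41 = 13.74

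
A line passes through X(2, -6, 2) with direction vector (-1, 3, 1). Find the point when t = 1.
P(1) = (2 + (-1)(1), -6 + 3(1), 2 + 1(1)) = (1, -3, 3)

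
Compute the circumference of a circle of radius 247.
Circumference = 2 * pi * r
Circumference = 2 * pi * 247
Circumference = 1551.95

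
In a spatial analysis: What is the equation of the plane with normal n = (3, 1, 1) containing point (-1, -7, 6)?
d = n·P = (3)(-1) + (1)(-7) + (1)(6) = -4
Plane: 3x + y + z = -4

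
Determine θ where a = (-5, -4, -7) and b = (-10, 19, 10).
a·b = -96, |a|² = 90, |b|² = 561
cos θ = -96/√50490 ≈ -0.4272
θ ≈ 115.3°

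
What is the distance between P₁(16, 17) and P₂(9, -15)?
Using the distance formula: d = sqrt((x₂-x₁)² + (y₂-y₁)²)
dx = 9 - 16 = -7
dy = (-15) - 17 = -32
d = sqrt((-7)² + (-32)²) = sqrt(49 + 1024) = sqrt(1073) = 32.76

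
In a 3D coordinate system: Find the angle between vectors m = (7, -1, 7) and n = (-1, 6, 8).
m·n = 43, |m|² = 99, |n|² = 101
cos θ = 43/√9999 ≈ 0.43
θ ≈ 64.53°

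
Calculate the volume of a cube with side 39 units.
Volume = s³
Volume = 39³
Volume = 59319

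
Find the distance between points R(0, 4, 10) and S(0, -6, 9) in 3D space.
d = √[(0)² + (-10)² + (-1)²] = √101 = 10.05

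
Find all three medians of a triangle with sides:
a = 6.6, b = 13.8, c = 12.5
Using m_x = ½√(2y² + 2z² - x²):
m_a = ½√(2·13.8² + 2·12.5² - 6.6²) = ½√649.82 = 12.75
m_b = ½√(2·6.6² + 2·12.5² - 13.8²) = ½√209.18 = 7.232
m_c = ½√(2·6.6² + 2·13.8² - 12.5²) = ½√311.75 = 8.828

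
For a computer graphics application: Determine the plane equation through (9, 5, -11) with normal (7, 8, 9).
d = n·P = (7)(9) + (8)(5) + (9)(-11) = 4
Plane: 7x + 8y + 9z = 4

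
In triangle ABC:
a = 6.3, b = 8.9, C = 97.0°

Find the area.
Using A = ½ab·sin(C):
A = ½·6.3·8.9·sin(97.0°) = ½·56.07·0.992546 = 27.83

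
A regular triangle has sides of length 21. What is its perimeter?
Perimeter = number of sides * side length
Perimeter = 3 * 21
Perimeter = 63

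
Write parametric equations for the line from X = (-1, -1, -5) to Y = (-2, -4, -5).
Direction vector d = Y - X = (-1, -3, 0)
x = -1 - t, y = -1 - 3t, z = -5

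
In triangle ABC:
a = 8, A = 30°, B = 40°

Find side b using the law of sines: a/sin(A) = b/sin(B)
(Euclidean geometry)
b = a·sin(B)/sin(A) = 8·sin(40°)/sin(30°)
b = 8·0.642788/0.500000 = 10.28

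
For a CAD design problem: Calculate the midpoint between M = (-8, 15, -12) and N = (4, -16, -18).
Midpoint = ((-8+4)/2, (15-16)/2, (-12-18)/2) = (-2, -0.5, -15)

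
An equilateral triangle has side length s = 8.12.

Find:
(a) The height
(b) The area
(a) Height h = s·√3/2 = 8.12·√3/2 = 7.032
(b) Area = (√3/4)·s² = (√3/4)·8.12² = (√3/4)·65.9344 = 28.55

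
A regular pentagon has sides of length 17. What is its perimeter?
Perimeter = number of sides * side length
Perimeter = 5 * 17
Perimeter = 85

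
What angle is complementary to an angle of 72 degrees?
Complementary angles sum to 90 degrees.
Other angle = 90 - 72
Other angle = 18 degrees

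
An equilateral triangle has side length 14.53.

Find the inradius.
For an equilateral triangle, r = s/(2√3) where s is the side.
r = 14.53/(2√3) = 14.53/3.464102 = 4.194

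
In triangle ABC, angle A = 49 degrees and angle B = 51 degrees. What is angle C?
Sum of angles in a triangle = 180 degrees
Third angle = 180 - 49 - 51
Third angle = 80 degrees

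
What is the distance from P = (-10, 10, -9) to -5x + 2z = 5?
d = |(-5)(-10) + 0(10) + 2(-9) - (5)| / √((-5)² + 0² + 2²) = 27/√29 = 5.014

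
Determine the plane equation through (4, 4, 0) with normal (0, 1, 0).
d = n·P = (0)(4) + (1)(4) + (0)(0) = 4
Plane: y = 4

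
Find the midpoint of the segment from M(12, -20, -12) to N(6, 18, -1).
Midpoint = ((12+6)/2, (-20+18)/2, (-12-1)/2) = (9, -1, -6.5)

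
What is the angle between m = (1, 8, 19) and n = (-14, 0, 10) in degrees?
m·n = 176, |m|² = 426, |n|² = 296
cos θ = 176/√126096 ≈ 0.4956
θ ≈ 60.29°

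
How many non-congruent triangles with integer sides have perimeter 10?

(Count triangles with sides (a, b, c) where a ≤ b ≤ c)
With a ≤ b ≤ c and a + b + c = 10, the triangle inequality a + b > c gives c < 10/2, so c ≤ 4.
Iterate a from 1 to ⌊p/3⌋ = 3; for each a, b ranges from a to ⌊(p−a)/2⌋ with c = p − a − b, keeping only c ≥ b.
Triples: (2, 4, 4), (3, 3, 4)
Count = 2 triangles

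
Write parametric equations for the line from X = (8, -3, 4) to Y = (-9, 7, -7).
Direction vector d = Y - X = (-17, 10, -11)
x = 8 - 17t, y = -3 + 10t, z = 4 - 11t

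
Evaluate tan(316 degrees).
tan(316 degrees) = -0.9657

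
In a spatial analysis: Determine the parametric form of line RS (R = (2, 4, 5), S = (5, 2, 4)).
Direction vector d = S - R = (3, -2, -1)
x = 2 + 3t, y = 4 - 2t, z = 5 - t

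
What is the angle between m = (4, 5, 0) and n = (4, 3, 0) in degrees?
m·n = 31, |m|² = 41, |n|² = 25
cos θ = 31/√1025 ≈ 0.9683
θ ≈ 14.47°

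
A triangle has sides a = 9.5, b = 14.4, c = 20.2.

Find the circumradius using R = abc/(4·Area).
s = (a+b+c)/2 = 22.05
Area = √(s(s-a)(s-b)(s-c)) = √(22.05·12.55·7.65·1.85) = 62.581
R = abc/(4·Area) = (9.5·14.4·20.2)/(4·62.581) = 2763.36/250.324 = 11.04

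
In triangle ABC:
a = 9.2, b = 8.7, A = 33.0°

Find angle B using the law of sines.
sin(B)/b = sin(A)/a
sin(B) = b·sin(A)/a = 8.7·sin(33.0°)/9.2 = 0.515039
B = arcsin(0.515039) = 31°  (b ≤ a, so B ≤ A and the acute solution is unique)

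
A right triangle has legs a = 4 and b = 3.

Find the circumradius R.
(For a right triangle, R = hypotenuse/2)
Hypotenuse c = √(4² + 3²) = √25 = 5
R = c/2 = 2.5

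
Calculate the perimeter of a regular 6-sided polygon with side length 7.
Perimeter = number of sides * side length
Perimeter = 6 * 7
Perimeter = 42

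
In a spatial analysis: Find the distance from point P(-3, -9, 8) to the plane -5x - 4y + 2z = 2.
d = |(-5)(-3) + (-4)(-9) + 2(8) - (2)| / √((-5)² + (-4)² + 2²) = 65/√45 = 9.69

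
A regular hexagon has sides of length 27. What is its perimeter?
Perimeter = number of sides * side length
Perimeter = 6 * 27
Perimeter = 162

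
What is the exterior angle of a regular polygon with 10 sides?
Exterior angle of a regular n-gon = 360/n
Exterior angle = 360/10
Exterior angle = 36 degrees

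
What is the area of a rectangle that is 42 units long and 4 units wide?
Area = length * width
Area = 42 * 4
Area = 168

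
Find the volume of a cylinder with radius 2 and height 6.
Volume = pi * r² * h
Volume = pi * 2² * 6
Volume = pi * 4 * 6
Volume = pi * 24
Volume = 75.40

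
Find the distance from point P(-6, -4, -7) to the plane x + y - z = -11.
d = |1(-6) + 1(-4) + (-1)(-7) - (-11)| / √(1² + 1² + (-1)²) = 8/√3 = 4.619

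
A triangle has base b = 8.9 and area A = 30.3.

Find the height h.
A = ½bh  →  h = 2A/b
h = 2·30.3/8.9 = 6.809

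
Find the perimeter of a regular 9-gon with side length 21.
Perimeter = number of sides * side length
Perimeter = 9 * 21
Perimeter = 189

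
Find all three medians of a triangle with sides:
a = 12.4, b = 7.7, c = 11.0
Using m_x = ½√(2y² + 2z² - x²):
m_a = ½√(2·7.7² + 2·11.0² - 12.4²) = ½√206.82 = 7.191
m_b = ½√(2·12.4² + 2·11.0² - 7.7²) = ½√490.23 = 11.07
m_c = ½√(2·12.4² + 2·7.7² - 11.0²) = ½√305.1 = 8.734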